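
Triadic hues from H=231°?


Triadic: equally spaced at 120° intervals
H1 = 231°
H2 = (231 + 120) mod 360 = 351°
H3 = (231 + 240) mod 360 = 111°
Triadic = 231°, 351°, 111°


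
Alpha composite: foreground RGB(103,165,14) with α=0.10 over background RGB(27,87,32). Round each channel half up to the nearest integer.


C = α×F + (1-α)×B, with 1-α = 0.90
R: 0.10×103 + 0.90×27 = 10.30 + 24.30 = 34.60 → 35
G: 0.10×165 + 0.90×87 = 16.50 + 78.30 = 94.80 → 95
B: 0.10×14 + 0.90×32 = 1.40 + 28.80 = 30.20 → 30
= RGB(35, 95, 30)


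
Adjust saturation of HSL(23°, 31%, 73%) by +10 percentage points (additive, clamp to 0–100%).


Original S = 31%
Adjustment = +10 percentage points
New S = 31 + (10) = 41
Clamp to [0, 100] → 41
= HSL(23°, 41%, 73%)


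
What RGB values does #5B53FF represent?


5B → 91 (R)
53 → 83 (G)
FF → 255 (B)
= RGB(91, 83, 255)


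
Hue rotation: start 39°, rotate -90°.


New hue = (H + rotation) mod 360
New hue = (39 -90) mod 360
= -51 mod 360
= 309°


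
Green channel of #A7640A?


Color: #A7640A
R = A7 = 167
G = 64 = 100
B = 0A = 10
Green = 100


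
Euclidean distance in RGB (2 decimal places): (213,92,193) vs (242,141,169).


d = √[(R₁-R₂)² + (G₁-G₂)² + (B₁-B₂)²]
d = √[(213-242)² + (92-141)² + (193-169)²]
d = √[841 + 2401 + 576]
d = √3818
d ≈ 61.79


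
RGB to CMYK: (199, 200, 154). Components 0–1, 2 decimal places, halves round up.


R'=199/255≈0.7804, G'=200/255≈0.7843, B'=154/255≈0.6039
K = 1 - max(R',G',B') = 1 - 200/255 = 55/255 = 0.21568… → 0.22
(1-R'-K)/(1-K) simplifies to (max-R)/max with max = 200:
C = (200-199)/200 = 1/200 = 0.005 → 0.01
M = (200-200)/200 = 0/200 = 0 → 0.00
Y = (200-154)/200 = 46/200 = 0.23 → 0.23
= CMYK(0.01, 0.00, 0.23, 0.22)


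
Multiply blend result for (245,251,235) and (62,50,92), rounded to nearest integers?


Multiply: C = A×B/255, rounded to nearest integer
R: 245×62/255 = 15190/255 ≈ 59.569 → 60
G: 251×50/255 = 12550/255 ≈ 49.216 → 49
B: 235×92/255 = 21620/255 ≈ 84.784 → 85
= RGB(60, 49, 85)


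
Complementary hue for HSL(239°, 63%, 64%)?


Complement = opposite side of color wheel = hue + 180°
H' = (239 + 180) mod 360 = 59°
S and L unchanged.
= HSL(59°, 63%, 64%)


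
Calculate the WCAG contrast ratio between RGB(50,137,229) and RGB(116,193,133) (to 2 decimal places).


Linearize each sRGB channel c=v/255: c/12.92 if c ≤ 0.04045 else ((c+0.055)/1.055)^2.4
L = 0.2126×R_lin + 0.7152×G_lin + 0.0722×B_lin
Color 1 (50,137,229):
  R=50: 50/255≈0.1961 > 0.04045 → ((0.1961+0.055)/1.055)^2.4 ≈ 0.03190
  G=137: 137/255≈0.5373 > 0.04045 → ((0.5373+0.055)/1.055)^2.4 ≈ 0.25016
  B=229: 229/255≈0.8980 > 0.04045 → ((0.8980+0.055)/1.055)^2.4 ≈ 0.78354
  L1 = 0.2126×0.03190 + 0.7152×0.25016 + 0.0722×0.78354 ≈ 0.24227
Color 2 (116,193,133):
  R=116: 116/255≈0.4549 > 0.04045 → ((0.4549+0.055)/1.055)^2.4 ≈ 0.17465
  G=193: 193/255≈0.7569 > 0.04045 → ((0.7569+0.055)/1.055)^2.4 ≈ 0.53328
  B=133: 133/255≈0.5216 > 0.04045 → ((0.5216+0.055)/1.055)^2.4 ≈ 0.23455
  L2 = 0.2126×0.17465 + 0.7152×0.53328 + 0.0722×0.23455 ≈ 0.43546
Lighter = 0.43546, Darker = 0.24227
Ratio = (L_lighter + 0.05) / (L_darker + 0.05)
Ratio = (0.43546 + 0.05) / (0.24227 + 0.05) = 0.48546 / 0.29227 ≈ 1.6610
Ratio ≈ 1.66:1


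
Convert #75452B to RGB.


75 → 117 (R)
45 → 69 (G)
2B → 43 (B)
= RGB(117, 69, 43)


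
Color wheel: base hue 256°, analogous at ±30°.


Base hue: 256°
Left analog: (256 - 30) mod 360 = 226°
Right analog: (256 + 30) mod 360 = 286°
Analogous hues = 226° and 286°


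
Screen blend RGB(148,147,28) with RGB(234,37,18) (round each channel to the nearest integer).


Screen: C = 255 - (255-A)×(255-B)/255, rounded to nearest integer
R: 255 - (255-148)×(255-234)/255 = 255 - 2247/255 ≈ 255 - 8.812 = 246.188 → 246
G: 255 - (255-147)×(255-37)/255 = 255 - 23544/255 ≈ 255 - 92.329 = 162.671 → 163
B: 255 - (255-28)×(255-18)/255 = 255 - 53799/255 ≈ 255 - 210.976 = 44.024 → 44
= RGB(246, 163, 44)


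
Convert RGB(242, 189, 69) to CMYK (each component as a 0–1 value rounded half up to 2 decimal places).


R'=242/255≈0.9490, G'=189/255≈0.7412, B'=69/255≈0.2706
K = 1 - max(R',G',B') = 1 - 242/255 = 13/255 = 0.05098… → 0.05
(1-R'-K)/(1-K) simplifies to (max-R)/max with max = 242:
C = (242-242)/242 = 0/242 = 0 → 0.00
M = (242-189)/242 = 53/242 = 0.21900… → 0.22
Y = (242-69)/242 = 173/242 = 0.71487… → 0.71
= CMYK(0.00, 0.22, 0.71, 0.05)


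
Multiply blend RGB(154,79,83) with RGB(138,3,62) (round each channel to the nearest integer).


Multiply: C = A×B/255, rounded to nearest integer
R: 154×138/255 = 21252/255 ≈ 83.341 → 83
G: 79×3/255 = 237/255 ≈ 0.929 → 1
B: 83×62/255 = 5146/255 ≈ 20.180 → 20
= RGB(83, 1, 20)


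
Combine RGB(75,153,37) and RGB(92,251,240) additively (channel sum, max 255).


Additive: each channel = min(255, C₁+C₂)
R: 75+92 = 167 → 167
G: 153+251 = 404 → 255
B: 37+240 = 277 → 255
= RGB(167, 255, 255)


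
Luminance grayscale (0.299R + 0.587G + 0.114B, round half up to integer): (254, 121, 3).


Gray = 0.299×R + 0.587×G + 0.114×B
Gray = 0.299×254 + 0.587×121 + 0.114×3
Gray = 75.946 + 71.027 + 0.342
Gray = 147.315 → round half up → 147
Gray = 147


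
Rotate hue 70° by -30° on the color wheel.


New hue = (H + rotation) mod 360
New hue = (70 -30) mod 360
= 40 mod 360
= 40°


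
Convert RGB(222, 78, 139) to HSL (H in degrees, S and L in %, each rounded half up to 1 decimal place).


Normalize: R'=222/255≈0.8706, G'=78/255≈0.3059, B'=139/255≈0.5451
Max=222/255, Min=78/255, Δ=Max-Min=144/255
L = (Max+Min)/2 = (222+78)/510 = 300/510 = 0.58823… → L = 58.8%
L > 0.5 → S = Δ/(2-Max-Min) = 144/(510-222-78) = 144/210 = 0.68571… → S = 68.6%
(the 1/255 factors cancel in S and H, so raw channel differences can be used)
Max is R' → H = 60 × (((G-B)/Δ) mod 6) = 60 × (((78-139)/144) mod 6)
  (-61)/144 = -0.4236…; negative, so add 6 → 5.5763…
  H = 60 × 5.5763… = 334.583…° → H = 334.6°
= HSL(334.6°, 68.6%, 58.8%)


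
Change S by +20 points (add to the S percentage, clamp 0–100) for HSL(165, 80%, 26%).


Original S = 80%
Adjustment = +20 percentage points
New S = 80 + (20) = 100
Clamp to [0, 100] → 100
= HSL(165°, 100%, 26%)


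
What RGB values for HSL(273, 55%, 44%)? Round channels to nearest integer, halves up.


H=273°, S=0.55, L=0.44
C = (1-|2L-1|)×S = (1-|-0.12|)×0.55 = 0.484
H' = H/60 = 273/60 ≈ 4.5500; X = C×(1-|H' mod 2 - 1|) = 0.2662
m = L - C/2 = 0.44 - 0.242 = 0.198
Sector ⌊H'⌋ = 4 → (R',G',B') = (0.2662, 0.0, 0.484)
RGB = ((R'+m)×255, (G'+m)×255, (B'+m)×255) = (118.371, 50.49, 173.91)
Round half up → RGB(118, 50, 174)


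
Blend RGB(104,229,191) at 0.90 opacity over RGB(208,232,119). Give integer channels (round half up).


C = α×F + (1-α)×B, with 1-α = 0.10
R: 0.90×104 + 0.10×208 = 93.60 + 20.80 = 114.40 → 114
G: 0.90×229 + 0.10×232 = 206.10 + 23.20 = 229.30 → 229
B: 0.90×191 + 0.10×119 = 171.90 + 11.90 = 183.80 → 184
= RGB(114, 229, 184)


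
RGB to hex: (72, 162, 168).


R = 72 → 48 (hex)
G = 162 → A2 (hex)
B = 168 → A8 (hex)
Hex = #48A2A8


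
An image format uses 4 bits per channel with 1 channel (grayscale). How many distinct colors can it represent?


Total bits = 4 bits/channel × 1 channels = 4 bits
Distinct colors = 2^4
= 16 colors


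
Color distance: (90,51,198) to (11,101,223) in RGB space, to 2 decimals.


d = √[(R₁-R₂)² + (G₁-G₂)² + (B₁-B₂)²]
d = √[(90-11)² + (51-101)² + (198-223)²]
d = √[6241 + 2500 + 625]
d = √9366
d ≈ 96.78


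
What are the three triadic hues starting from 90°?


Triadic: equally spaced at 120° intervals
H1 = 90°
H2 = (90 + 120) mod 360 = 210°
H3 = (90 + 240) mod 360 = 330°
Triadic = 90°, 210°, 330°


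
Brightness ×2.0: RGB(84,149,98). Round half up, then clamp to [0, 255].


Multiply each channel by 2.0, round half up, clamp to [0, 255]
R: 84×2.0 = 168
G: 149×2.0 = 298 → clamp → 255
B: 98×2.0 = 196
= RGB(168, 255, 196)


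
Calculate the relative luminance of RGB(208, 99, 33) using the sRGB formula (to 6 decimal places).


Linearize each channel (sRGB transfer function): c = v/255; c_lin = c/12.92 if c ≤ 0.04045, else ((c+0.055)/1.055)^2.4
  R: 208/255 ≈ 0.815686 > 0.04045 → ((0.815686+0.055)/1.055)^2.4 ≈ 0.630757
  G: 99/255 ≈ 0.388235 > 0.04045 → ((0.388235+0.055)/1.055)^2.4 ≈ 0.124772
  B: 33/255 ≈ 0.129412 > 0.04045 → ((0.129412+0.055)/1.055)^2.4 ≈ 0.015209
R_lin = 0.630757, G_lin = 0.124772, B_lin = 0.015209
L = 0.2126×R + 0.7152×G + 0.0722×B
L = 0.2126×0.630757 + 0.7152×0.124772 + 0.0722×0.015209
L ≈ 0.224434


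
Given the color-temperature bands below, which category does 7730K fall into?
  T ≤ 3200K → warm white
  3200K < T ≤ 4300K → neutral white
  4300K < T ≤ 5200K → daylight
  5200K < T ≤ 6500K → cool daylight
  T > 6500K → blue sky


Temperature: 7730K
7730K > 6500K → blue sky
Classification: blue sky


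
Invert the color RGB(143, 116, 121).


Invert: (255-R, 255-G, 255-B)
R: 255-143 = 112
G: 255-116 = 139
B: 255-121 = 134
= RGB(112, 139, 134)


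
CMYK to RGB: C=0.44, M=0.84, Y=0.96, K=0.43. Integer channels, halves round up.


R = 255 × (1-C) × (1-K) = 255 × 0.56 × 0.57 = 81.396 → 81
G = 255 × (1-M) × (1-K) = 255 × 0.16 × 0.57 = 23.256 → 23
B = 255 × (1-Y) × (1-K) = 255 × 0.04 × 0.57 = 5.814 → 6
= RGB(81, 23, 6)


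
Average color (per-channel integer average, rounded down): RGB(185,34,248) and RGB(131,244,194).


Midpoint: each channel = ⌊(C₁+C₂)/2⌋
R: ⌊(185+131)/2⌋ = 158
G: ⌊(34+244)/2⌋ = 139
B: ⌊(248+194)/2⌋ = 221
= RGB(158, 139, 221)


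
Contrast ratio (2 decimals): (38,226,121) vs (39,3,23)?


Linearize each sRGB channel c=v/255: c/12.92 if c ≤ 0.04045 else ((c+0.055)/1.055)^2.4
L = 0.2126×R_lin + 0.7152×G_lin + 0.0722×B_lin
Color 1 (38,226,121):
  R=38: 38/255≈0.1490 > 0.04045 → ((0.1490+0.055)/1.055)^2.4 ≈ 0.01938
  G=226: 226/255≈0.8863 > 0.04045 → ((0.8863+0.055)/1.055)^2.4 ≈ 0.76052
  B=121: 121/255≈0.4745 > 0.04045 → ((0.4745+0.055)/1.055)^2.4 ≈ 0.19120
  L1 = 0.2126×0.01938 + 0.7152×0.76052 + 0.0722×0.19120 ≈ 0.56185
Color 2 (39,3,23):
  R=39: 39/255≈0.1529 > 0.04045 → ((0.1529+0.055)/1.055)^2.4 ≈ 0.02029
  G=3: 3/255≈0.0118 ≤ 0.04045 → 0.0118/12.92 ≈ 0.00091
  B=23: 23/255≈0.0902 > 0.04045 → ((0.0902+0.055)/1.055)^2.4 ≈ 0.00857
  L2 = 0.2126×0.02029 + 0.7152×0.00091 + 0.0722×0.00857 ≈ 0.00558
Lighter = 0.56185, Darker = 0.00558
Ratio = (L_lighter + 0.05) / (L_darker + 0.05)
Ratio = (0.56185 + 0.05) / (0.00558 + 0.05) = 0.61185 / 0.05558 ≈ 11.0079
Ratio ≈ 11.01:1


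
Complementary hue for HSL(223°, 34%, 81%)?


Complement = opposite side of color wheel = hue + 180°
H' = (223 + 180) mod 360 = 43°
S and L unchanged.
= HSL(43°, 34%, 81%)


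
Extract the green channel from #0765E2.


Color: #0765E2
R = 07 = 7
G = 65 = 101
B = E2 = 226
Green = 101


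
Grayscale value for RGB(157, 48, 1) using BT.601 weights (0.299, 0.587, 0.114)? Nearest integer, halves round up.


Gray = 0.299×R + 0.587×G + 0.114×B
Gray = 0.299×157 + 0.587×48 + 0.114×1
Gray = 46.943 + 28.176 + 0.114
Gray = 75.233 → round half up → 75
Gray = 75


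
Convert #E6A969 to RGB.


E6 → 230 (R)
A9 → 169 (G)
69 → 105 (B)
= RGB(230, 169, 105)


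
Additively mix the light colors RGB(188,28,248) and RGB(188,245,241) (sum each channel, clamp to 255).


Additive: each channel = min(255, C₁+C₂)
R: 188+188 = 376 → 255
G: 28+245 = 273 → 255
B: 248+241 = 489 → 255
= RGB(255, 255, 255)


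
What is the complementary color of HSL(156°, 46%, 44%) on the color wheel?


Complement = opposite side of color wheel = hue + 180°
H' = (156 + 180) mod 360 = 336°
S and L unchanged.
= HSL(336°, 46%, 44%)


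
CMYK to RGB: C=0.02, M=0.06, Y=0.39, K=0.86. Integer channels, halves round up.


R = 255 × (1-C) × (1-K) = 255 × 0.98 × 0.14 = 34.986 → 35
G = 255 × (1-M) × (1-K) = 255 × 0.94 × 0.14 = 33.558 → 34
B = 255 × (1-Y) × (1-K) = 255 × 0.61 × 0.14 = 21.777 → 22
= RGB(35, 34, 22)


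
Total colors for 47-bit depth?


Colors = 2^bits = 2^47
= 140,737,488,355,328 colors


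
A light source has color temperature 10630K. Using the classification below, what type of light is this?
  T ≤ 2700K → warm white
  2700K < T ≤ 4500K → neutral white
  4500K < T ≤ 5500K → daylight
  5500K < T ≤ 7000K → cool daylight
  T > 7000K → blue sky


Temperature: 10630K
10630K > 7000K → blue sky
Classification: blue sky


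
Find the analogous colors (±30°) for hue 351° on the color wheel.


Base hue: 351°
Left analog: (351 - 30) mod 360 = 321°
Right analog: (351 + 30) mod 360 = 21°
Analogous hues = 321° and 21°


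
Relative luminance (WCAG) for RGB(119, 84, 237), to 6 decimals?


Linearize each channel (sRGB transfer function): c = v/255; c_lin = c/12.92 if c ≤ 0.04045, else ((c+0.055)/1.055)^2.4
  R: 119/255 ≈ 0.466667 > 0.04045 → ((0.466667+0.055)/1.055)^2.4 ≈ 0.184475
  G: 84/255 ≈ 0.329412 > 0.04045 → ((0.329412+0.055)/1.055)^2.4 ≈ 0.088656
  B: 237/255 ≈ 0.929412 > 0.04045 → ((0.929412+0.055)/1.055)^2.4 ≈ 0.846873
R_lin = 0.184475, G_lin = 0.088656, B_lin = 0.846873
L = 0.2126×R + 0.7152×G + 0.0722×B
L = 0.2126×0.184475 + 0.7152×0.088656 + 0.0722×0.846873
L ≈ 0.163770


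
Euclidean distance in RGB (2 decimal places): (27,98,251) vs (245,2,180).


d = √[(R₁-R₂)² + (G₁-G₂)² + (B₁-B₂)²]
d = √[(27-245)² + (98-2)² + (251-180)²]
d = √[47524 + 9216 + 5041]
d = √61781
d ≈ 248.56


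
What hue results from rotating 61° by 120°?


New hue = (H + rotation) mod 360
New hue = (61 + 120) mod 360
= 181 mod 360
= 181°


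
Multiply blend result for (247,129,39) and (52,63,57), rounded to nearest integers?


Multiply: C = A×B/255, rounded to nearest integer
R: 247×52/255 = 12844/255 ≈ 50.369 → 50
G: 129×63/255 = 8127/255 ≈ 31.871 → 32
B: 39×57/255 = 2223/255 ≈ 8.718 → 9
= RGB(50, 32, 9)


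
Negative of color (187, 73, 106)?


Invert: (255-R, 255-G, 255-B)
R: 255-187 = 68
G: 255-73 = 182
B: 255-106 = 149
= RGB(68, 182, 149)


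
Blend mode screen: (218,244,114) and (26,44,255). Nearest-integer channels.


Screen: C = 255 - (255-A)×(255-B)/255, rounded to nearest integer
R: 255 - (255-218)×(255-26)/255 = 255 - 8473/255 ≈ 255 - 33.227 = 221.773 → 222
G: 255 - (255-244)×(255-44)/255 = 255 - 2321/255 ≈ 255 - 9.102 = 245.898 → 246
B: 255 - (255-114)×(255-255)/255 = 255 - 0/255 ≈ 255 - 0.000 = 255.000 → 255
= RGB(222, 246, 255)


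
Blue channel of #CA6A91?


Color: #CA6A91
R = CA = 202
G = 6A = 106
B = 91 = 145
Blue = 145


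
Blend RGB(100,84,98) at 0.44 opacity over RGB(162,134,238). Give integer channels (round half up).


C = α×F + (1-α)×B, with 1-α = 0.56
R: 0.44×100 + 0.56×162 = 44.00 + 90.72 = 134.72 → 135
G: 0.44×84 + 0.56×134 = 36.96 + 75.04 = 112.00 → 112
B: 0.44×98 + 0.56×238 = 43.12 + 133.28 = 176.40 → 176
= RGB(135, 112, 176)


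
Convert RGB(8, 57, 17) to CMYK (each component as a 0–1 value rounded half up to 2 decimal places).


R'=8/255≈0.0314, G'=57/255≈0.2235, B'=17/255≈0.0667
K = 1 - max(R',G',B') = 1 - 57/255 = 198/255 = 0.77647… → 0.78
(1-R'-K)/(1-K) simplifies to (max-R)/max with max = 57:
C = (57-8)/57 = 49/57 = 0.85964… → 0.86
M = (57-57)/57 = 0/57 = 0 → 0.00
Y = (57-17)/57 = 40/57 = 0.70175… → 0.70
= CMYK(0.86, 0.00, 0.70, 0.78)


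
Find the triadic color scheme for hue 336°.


Triadic: equally spaced at 120° intervals
H1 = 336°
H2 = (336 + 120) mod 360 = 96°
H3 = (336 + 240) mod 360 = 216°
Triadic = 336°, 96°, 216°


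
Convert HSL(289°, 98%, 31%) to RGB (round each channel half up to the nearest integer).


H=289°, S=0.98, L=0.31
C = (1-|2L-1|)×S = (1-|-0.38|)×0.98 = 0.6076
H' = H/60 = 289/60 ≈ 4.8167; X = C×(1-|H' mod 2 - 1|) ≈ 0.4962
m = L - C/2 = 0.31 - 0.3038 = 0.0062
Sector ⌊H'⌋ = 4 → (R',G',B') = (≈0.4962, 0.0, 0.6076)
RGB = ((R'+m)×255, (G'+m)×255, (B'+m)×255) = (128.1137, 1.581, 156.519)
Round half up → RGB(128, 2, 157)


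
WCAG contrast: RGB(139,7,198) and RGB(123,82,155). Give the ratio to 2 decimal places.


Linearize each sRGB channel c=v/255: c/12.92 if c ≤ 0.04045 else ((c+0.055)/1.055)^2.4
L = 0.2126×R_lin + 0.7152×G_lin + 0.0722×B_lin
Color 1 (139,7,198):
  R=139: 139/255≈0.5451 > 0.04045 → ((0.5451+0.055)/1.055)^2.4 ≈ 0.25818
  G=7: 7/255≈0.0275 ≤ 0.04045 → 0.0275/12.92 ≈ 0.00212
  B=198: 198/255≈0.7765 > 0.04045 → ((0.7765+0.055)/1.055)^2.4 ≈ 0.56471
  L1 = 0.2126×0.25818 + 0.7152×0.00212 + 0.0722×0.56471 ≈ 0.09718
Color 2 (123,82,155):
  R=123: 123/255≈0.4824 > 0.04045 → ((0.4824+0.055)/1.055)^2.4 ≈ 0.19807
  G=82: 82/255≈0.3216 > 0.04045 → ((0.3216+0.055)/1.055)^2.4 ≈ 0.08438
  B=155: 155/255≈0.6078 > 0.04045 → ((0.6078+0.055)/1.055)^2.4 ≈ 0.32778
  L2 = 0.2126×0.19807 + 0.7152×0.08438 + 0.0722×0.32778 ≈ 0.12612
Lighter = 0.12612, Darker = 0.09718
Ratio = (L_lighter + 0.05) / (L_darker + 0.05)
Ratio = (0.12612 + 0.05) / (0.09718 + 0.05) = 0.17612 / 0.14718 ≈ 1.1966
Ratio ≈ 1.20:1


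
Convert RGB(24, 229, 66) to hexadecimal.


R = 24 → 18 (hex)
G = 229 → E5 (hex)
B = 66 → 42 (hex)
Hex = #18E542


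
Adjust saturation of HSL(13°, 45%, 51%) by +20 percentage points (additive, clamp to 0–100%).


Original S = 45%
Adjustment = +20 percentage points
New S = 45 + (20) = 65
Clamp to [0, 100] → 65
= HSL(13°, 65%, 51%)


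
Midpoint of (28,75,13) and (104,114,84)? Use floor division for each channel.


Midpoint: each channel = ⌊(C₁+C₂)/2⌋
R: ⌊(28+104)/2⌋ = 66
G: ⌊(75+114)/2⌋ = 94
B: ⌊(13+84)/2⌋ = 48
= RGB(66, 94, 48)


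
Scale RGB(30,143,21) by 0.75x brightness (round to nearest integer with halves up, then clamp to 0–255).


Multiply each channel by 0.75, round half up, clamp to [0, 255]
R: 30×0.75 = 22.5 → round → 23
G: 143×0.75 = 107.25 → round → 107
B: 21×0.75 = 15.75 → round → 16
= RGB(23, 107, 16)


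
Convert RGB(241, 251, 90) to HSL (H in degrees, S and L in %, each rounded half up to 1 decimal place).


Normalize: R'=241/255≈0.9451, G'=251/255≈0.9843, B'=90/255≈0.3529
Max=251/255, Min=90/255, Δ=Max-Min=161/255
L = (Max+Min)/2 = (251+90)/510 = 341/510 = 0.66862… → L = 66.9%
L > 0.5 → S = Δ/(2-Max-Min) = 161/(510-251-90) = 161/169 = 0.95266… → S = 95.3%
(the 1/255 factors cancel in S and H, so raw channel differences can be used)
Max is G' → H = 60 × ((B-R)/Δ + 2) = 60 × ((90-241)/161 + 2)
  -151/161 + 2 = -0.9378… + 2 = 1.0621…
  H = 60 × 1.0621… = 63.726…° → H = 63.7°
= HSL(63.7°, 95.3%, 66.9%)


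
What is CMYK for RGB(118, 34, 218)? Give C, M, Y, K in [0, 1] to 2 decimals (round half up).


R'=118/255≈0.4627, G'=34/255≈0.1333, B'=218/255≈0.8549
K = 1 - max(R',G',B') = 1 - 218/255 = 37/255 = 0.14509… → 0.15
(1-R'-K)/(1-K) simplifies to (max-R)/max with max = 218:
C = (218-118)/218 = 100/218 = 0.45871… → 0.46
M = (218-34)/218 = 184/218 = 0.84403… → 0.84
Y = (218-218)/218 = 0/218 = 0 → 0.00
= CMYK(0.46, 0.84, 0.00, 0.15)


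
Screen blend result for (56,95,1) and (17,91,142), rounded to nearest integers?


Screen: C = 255 - (255-A)×(255-B)/255, rounded to nearest integer
R: 255 - (255-56)×(255-17)/255 = 255 - 47362/255 ≈ 255 - 185.733 = 69.267 → 69
G: 255 - (255-95)×(255-91)/255 = 255 - 26240/255 ≈ 255 - 102.902 = 152.098 → 152
B: 255 - (255-1)×(255-142)/255 = 255 - 28702/255 ≈ 255 - 112.557 = 142.443 → 142
= RGB(69, 152, 142)


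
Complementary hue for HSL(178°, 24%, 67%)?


Complement = opposite side of color wheel = hue + 180°
H' = (178 + 180) mod 360 = 358°
S and L unchanged.
= HSL(358°, 24%, 67%)


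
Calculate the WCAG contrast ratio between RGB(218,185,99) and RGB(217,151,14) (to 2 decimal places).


Linearize each sRGB channel c=v/255: c/12.92 if c ≤ 0.04045 else ((c+0.055)/1.055)^2.4
L = 0.2126×R_lin + 0.7152×G_lin + 0.0722×B_lin
Color 1 (218,185,99):
  R=218: 218/255≈0.8549 > 0.04045 → ((0.8549+0.055)/1.055)^2.4 ≈ 0.70110
  G=185: 185/255≈0.7255 > 0.04045 → ((0.7255+0.055)/1.055)^2.4 ≈ 0.48515
  B=99: 99/255≈0.3882 > 0.04045 → ((0.3882+0.055)/1.055)^2.4 ≈ 0.12477
  L1 = 0.2126×0.70110 + 0.7152×0.48515 + 0.0722×0.12477 ≈ 0.50504
Color 2 (217,151,14):
  R=217: 217/255≈0.8510 > 0.04045 → ((0.8510+0.055)/1.055)^2.4 ≈ 0.69387
  G=151: 151/255≈0.5922 > 0.04045 → ((0.5922+0.055)/1.055)^2.4 ≈ 0.30947
  B=14: 14/255≈0.0549 > 0.04045 → ((0.0549+0.055)/1.055)^2.4 ≈ 0.00439
  L2 = 0.2126×0.69387 + 0.7152×0.30947 + 0.0722×0.00439 ≈ 0.36917
Lighter = 0.50504, Darker = 0.36917
Ratio = (L_lighter + 0.05) / (L_darker + 0.05)
Ratio = (0.50504 + 0.05) / (0.36917 + 0.05) = 0.55504 / 0.41917 ≈ 1.3242
Ratio ≈ 1.32:1


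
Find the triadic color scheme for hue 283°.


Triadic: equally spaced at 120° intervals
H1 = 283°
H2 = (283 + 120) mod 360 = 43°
H3 = (283 + 240) mod 360 = 163°
Triadic = 283°, 43°, 163°


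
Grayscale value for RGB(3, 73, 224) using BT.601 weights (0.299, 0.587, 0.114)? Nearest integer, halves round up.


Gray = 0.299×R + 0.587×G + 0.114×B
Gray = 0.299×3 + 0.587×73 + 0.114×224
Gray = 0.897 + 42.851 + 25.536
Gray = 69.284 → round half up → 69
Gray = 69


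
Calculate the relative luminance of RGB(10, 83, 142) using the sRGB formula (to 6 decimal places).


Linearize each channel (sRGB transfer function): c = v/255; c_lin = c/12.92 if c ≤ 0.04045, else ((c+0.055)/1.055)^2.4
  R: 10/255 ≈ 0.039216 ≤ 0.04045 → 0.039216/12.92 ≈ 0.003035
  G: 83/255 ≈ 0.325490 > 0.04045 → ((0.325490+0.055)/1.055)^2.4 ≈ 0.086500
  B: 142/255 ≈ 0.556863 > 0.04045 → ((0.556863+0.055)/1.055)^2.4 ≈ 0.270498
R_lin = 0.003035, G_lin = 0.086500, B_lin = 0.270498
L = 0.2126×R + 0.7152×G + 0.0722×B
L = 0.2126×0.003035 + 0.7152×0.086500 + 0.0722×0.270498
L ≈ 0.082040


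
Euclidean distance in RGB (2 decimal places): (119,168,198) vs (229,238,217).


d = √[(R₁-R₂)² + (G₁-G₂)² + (B₁-B₂)²]
d = √[(119-229)² + (168-238)² + (198-217)²]
d = √[12100 + 4900 + 361]
d = √17361
d ≈ 131.76


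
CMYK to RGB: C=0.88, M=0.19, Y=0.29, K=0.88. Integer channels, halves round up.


R = 255 × (1-C) × (1-K) = 255 × 0.12 × 0.12 = 3.672 → 4
G = 255 × (1-M) × (1-K) = 255 × 0.81 × 0.12 = 24.786 → 25
B = 255 × (1-Y) × (1-K) = 255 × 0.71 × 0.12 = 21.726 → 22
= RGB(4, 25, 22)


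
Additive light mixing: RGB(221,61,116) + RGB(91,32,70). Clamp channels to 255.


Additive: each channel = min(255, C₁+C₂)
R: 221+91 = 312 → 255
G: 61+32 = 93 → 93
B: 116+70 = 186 → 186
= RGB(255, 93, 186)


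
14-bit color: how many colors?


Colors = 2^bits = 2^14
= 16,384 colors


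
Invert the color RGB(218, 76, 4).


Invert: (255-R, 255-G, 255-B)
R: 255-218 = 37
G: 255-76 = 179
B: 255-4 = 251
= RGB(37, 179, 251)


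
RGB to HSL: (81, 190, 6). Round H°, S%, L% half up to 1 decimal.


Normalize: R'=81/255≈0.3176, G'=190/255≈0.7451, B'=6/255≈0.0235
Max=190/255, Min=6/255, Δ=Max-Min=184/255
L = (Max+Min)/2 = (190+6)/510 = 196/510 = 0.38431… → L = 38.4%
L ≤ 0.5 → S = Δ/(Max+Min) = 184/(190+6) = 184/196 = 0.93877… → S = 93.9%
(the 1/255 factors cancel in S and H, so raw channel differences can be used)
Max is G' → H = 60 × ((B-R)/Δ + 2) = 60 × ((6-81)/184 + 2)
  -75/184 + 2 = -0.4076… + 2 = 1.5923…
  H = 60 × 1.5923… = 95.543…° → H = 95.5°
= HSL(95.5°, 93.9%, 38.4%)


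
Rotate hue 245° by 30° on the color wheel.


New hue = (H + rotation) mod 360
New hue = (245 + 30) mod 360
= 275 mod 360
= 275°


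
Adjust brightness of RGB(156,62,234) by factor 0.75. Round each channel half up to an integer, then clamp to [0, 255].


Multiply each channel by 0.75, round half up, clamp to [0, 255]
R: 156×0.75 = 117
G: 62×0.75 = 46.5 → round → 47
B: 234×0.75 = 175.5 → round → 176
= RGB(117, 47, 176)


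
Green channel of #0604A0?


Color: #0604A0
R = 06 = 6
G = 04 = 4
B = A0 = 160
Green = 4


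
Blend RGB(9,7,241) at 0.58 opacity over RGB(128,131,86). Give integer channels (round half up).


C = α×F + (1-α)×B, with 1-α = 0.42
R: 0.58×9 + 0.42×128 = 5.22 + 53.76 = 58.98 → 59
G: 0.58×7 + 0.42×131 = 4.06 + 55.02 = 59.08 → 59
B: 0.58×241 + 0.42×86 = 139.78 + 36.12 = 175.90 → 176
= RGB(59, 59, 176)


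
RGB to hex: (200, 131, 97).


R = 200 → C8 (hex)
G = 131 → 83 (hex)
B = 97 → 61 (hex)
Hex = #C88361


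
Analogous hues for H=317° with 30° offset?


Base hue: 317°
Left analog: (317 - 30) mod 360 = 287°
Right analog: (317 + 30) mod 360 = 347°
Analogous hues = 287° and 347°


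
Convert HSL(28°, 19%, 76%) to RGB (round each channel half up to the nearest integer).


H=28°, S=0.19, L=0.76
C = (1-|2L-1|)×S = (1-|0.52|)×0.19 = 0.0912
H' = H/60 = 28/60 ≈ 0.4667; X = C×(1-|H' mod 2 - 1|) = 0.04256
m = L - C/2 = 0.76 - 0.0456 = 0.7144
Sector ⌊H'⌋ = 0 → (R',G',B') = (0.0912, 0.04256, 0.0)
RGB = ((R'+m)×255, (G'+m)×255, (B'+m)×255) = (205.428, 193.0248, 182.172)
Round half up → RGB(205, 193, 182)


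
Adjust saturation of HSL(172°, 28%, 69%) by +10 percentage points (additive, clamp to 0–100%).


Original S = 28%
Adjustment = +10 percentage points
New S = 28 + (10) = 38
Clamp to [0, 100] → 38
= HSL(172°, 38%, 69%)


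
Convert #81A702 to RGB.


81 → 129 (R)
A7 → 167 (G)
02 → 2 (B)
= RGB(129, 167, 2)


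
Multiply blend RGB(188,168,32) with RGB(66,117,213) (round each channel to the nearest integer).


Multiply: C = A×B/255, rounded to nearest integer
R: 188×66/255 = 12408/255 ≈ 48.659 → 49
G: 168×117/255 = 19656/255 ≈ 77.082 → 77
B: 32×213/255 = 6816/255 ≈ 26.729 → 27
= RGB(49, 77, 27)


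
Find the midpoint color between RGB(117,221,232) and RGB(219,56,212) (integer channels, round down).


Midpoint: each channel = ⌊(C₁+C₂)/2⌋
R: ⌊(117+219)/2⌋ = 168
G: ⌊(221+56)/2⌋ = 138
B: ⌊(232+212)/2⌋ = 222
= RGB(168, 138, 222)


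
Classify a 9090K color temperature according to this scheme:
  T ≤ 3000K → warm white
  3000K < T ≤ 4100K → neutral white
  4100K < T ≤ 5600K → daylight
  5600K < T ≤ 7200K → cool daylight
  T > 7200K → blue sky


Temperature: 9090K
9090K > 7200K → blue sky
Classification: blue sky


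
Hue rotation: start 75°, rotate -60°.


New hue = (H + rotation) mod 360
New hue = (75 -60) mod 360
= 15 mod 360
= 15°


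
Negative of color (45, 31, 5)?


Invert: (255-R, 255-G, 255-B)
R: 255-45 = 210
G: 255-31 = 224
B: 255-5 = 250
= RGB(210, 224, 250)


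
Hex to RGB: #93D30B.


93 → 147 (R)
D3 → 211 (G)
0B → 11 (B)
= RGB(147, 211, 11)


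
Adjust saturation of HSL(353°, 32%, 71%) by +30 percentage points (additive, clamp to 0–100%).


Original S = 32%
Adjustment = +30 percentage points
New S = 32 + (30) = 62
Clamp to [0, 100] → 62
= HSL(353°, 62%, 71%)


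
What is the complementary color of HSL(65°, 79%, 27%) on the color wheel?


Complement = opposite side of color wheel = hue + 180°
H' = (65 + 180) mod 360 = 245°
S and L unchanged.
= HSL(245°, 79%, 27%)


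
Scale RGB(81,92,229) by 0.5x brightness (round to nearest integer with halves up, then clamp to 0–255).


Multiply each channel by 0.5, round half up, clamp to [0, 255]
R: 81×0.5 = 40.5 → round → 41
G: 92×0.5 = 46
B: 229×0.5 = 114.5 → round → 115
= RGB(41, 46, 115)


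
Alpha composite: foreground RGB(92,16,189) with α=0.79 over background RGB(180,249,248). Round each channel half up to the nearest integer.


C = α×F + (1-α)×B, with 1-α = 0.21
R: 0.79×92 + 0.21×180 = 72.68 + 37.80 = 110.48 → 110
G: 0.79×16 + 0.21×249 = 12.64 + 52.29 = 64.93 → 65
B: 0.79×189 + 0.21×248 = 149.31 + 52.08 = 201.39 → 201
= RGB(110, 65, 201)


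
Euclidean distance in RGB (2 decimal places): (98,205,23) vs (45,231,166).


d = √[(R₁-R₂)² + (G₁-G₂)² + (B₁-B₂)²]
d = √[(98-45)² + (205-231)² + (23-166)²]
d = √[2809 + 676 + 20449]
d = √23934
d ≈ 154.71


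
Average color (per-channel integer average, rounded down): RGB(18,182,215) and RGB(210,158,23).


Midpoint: each channel = ⌊(C₁+C₂)/2⌋
R: ⌊(18+210)/2⌋ = 114
G: ⌊(182+158)/2⌋ = 170
B: ⌊(215+23)/2⌋ = 119
= RGB(114, 170, 119)


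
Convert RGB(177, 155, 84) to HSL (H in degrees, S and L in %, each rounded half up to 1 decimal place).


Normalize: R'=177/255≈0.6941, G'=155/255≈0.6078, B'=84/255≈0.3294
Max=177/255, Min=84/255, Δ=Max-Min=93/255
L = (Max+Min)/2 = (177+84)/510 = 261/510 = 0.51176… → L = 51.2%
L > 0.5 → S = Δ/(2-Max-Min) = 93/(510-177-84) = 93/249 = 0.37349… → S = 37.3%
(the 1/255 factors cancel in S and H, so raw channel differences can be used)
Max is R' → H = 60 × (((G-B)/Δ) mod 6) = 60 × (((155-84)/93) mod 6)
  71/93 = 0.7634…
  H = 60 × 0.7634… = 45.806…° → H = 45.8°
= HSL(45.8°, 37.3%, 51.2%)


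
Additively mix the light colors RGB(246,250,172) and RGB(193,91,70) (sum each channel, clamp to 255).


Additive: each channel = min(255, C₁+C₂)
R: 246+193 = 439 → 255
G: 250+91 = 341 → 255
B: 172+70 = 242 → 242
= RGB(255, 255, 242)


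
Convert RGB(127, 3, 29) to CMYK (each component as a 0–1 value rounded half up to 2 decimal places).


R'=127/255≈0.4980, G'=3/255≈0.0118, B'=29/255≈0.1137
K = 1 - max(R',G',B') = 1 - 127/255 = 128/255 = 0.50196… → 0.50
(1-R'-K)/(1-K) simplifies to (max-R)/max with max = 127:
C = (127-127)/127 = 0/127 = 0 → 0.00
M = (127-3)/127 = 124/127 = 0.97637… → 0.98
Y = (127-29)/127 = 98/127 = 0.77165… → 0.77
= CMYK(0.00, 0.98, 0.77, 0.50)


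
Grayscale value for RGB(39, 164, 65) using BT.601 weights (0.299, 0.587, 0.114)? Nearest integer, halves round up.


Gray = 0.299×R + 0.587×G + 0.114×B
Gray = 0.299×39 + 0.587×164 + 0.114×65
Gray = 11.661 + 96.268 + 7.410
Gray = 115.339 → round half up → 115
Gray = 115


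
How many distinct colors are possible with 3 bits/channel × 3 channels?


Total bits = 3 bits/channel × 3 channels = 9 bits
Distinct colors = 2^9
= 512 colors


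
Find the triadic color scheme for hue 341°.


Triadic: equally spaced at 120° intervals
H1 = 341°
H2 = (341 + 120) mod 360 = 101°
H3 = (341 + 240) mod 360 = 221°
Triadic = 341°, 101°, 221°


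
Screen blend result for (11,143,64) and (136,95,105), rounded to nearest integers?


Screen: C = 255 - (255-A)×(255-B)/255, rounded to nearest integer
R: 255 - (255-11)×(255-136)/255 = 255 - 29036/255 ≈ 255 - 113.867 = 141.133 → 141
G: 255 - (255-143)×(255-95)/255 = 255 - 17920/255 ≈ 255 - 70.275 = 184.725 → 185
B: 255 - (255-64)×(255-105)/255 = 255 - 28650/255 ≈ 255 - 112.353 = 142.647 → 143
= RGB(141, 185, 143)


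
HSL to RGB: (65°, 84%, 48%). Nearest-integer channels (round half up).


H=65°, S=0.84, L=0.48
C = (1-|2L-1|)×S = (1-|-0.04|)×0.84 = 0.8064
H' = H/60 = 65/60 ≈ 1.0833; X = C×(1-|H' mod 2 - 1|) = 0.7392
m = L - C/2 = 0.48 - 0.4032 = 0.0768
Sector ⌊H'⌋ = 1 → (R',G',B') = (0.7392, 0.8064, 0.0)
RGB = ((R'+m)×255, (G'+m)×255, (B'+m)×255) = (208.08, 225.216, 19.584)
Round half up → RGB(208, 225, 20)


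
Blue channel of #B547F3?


Color: #B547F3
R = B5 = 181
G = 47 = 71
B = F3 = 243
Blue = 243


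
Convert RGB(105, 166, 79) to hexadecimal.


R = 105 → 69 (hex)
G = 166 → A6 (hex)
B = 79 → 4F (hex)
Hex = #69A64F


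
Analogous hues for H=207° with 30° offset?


Base hue: 207°
Left analog: (207 - 30) mod 360 = 177°
Right analog: (207 + 30) mod 360 = 237°
Analogous hues = 177° and 237°


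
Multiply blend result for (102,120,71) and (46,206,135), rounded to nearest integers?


Multiply: C = A×B/255, rounded to nearest integer
R: 102×46/255 = 4692/255 ≈ 18.400 → 18
G: 120×206/255 = 24720/255 ≈ 96.941 → 97
B: 71×135/255 = 9585/255 ≈ 37.588 → 38
= RGB(18, 97, 38)


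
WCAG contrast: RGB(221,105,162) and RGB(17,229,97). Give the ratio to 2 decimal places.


Linearize each sRGB channel c=v/255: c/12.92 if c ≤ 0.04045 else ((c+0.055)/1.055)^2.4
L = 0.2126×R_lin + 0.7152×G_lin + 0.0722×B_lin
Color 1 (221,105,162):
  R=221: 221/255≈0.8667 > 0.04045 → ((0.8667+0.055)/1.055)^2.4 ≈ 0.72306
  G=105: 105/255≈0.4118 > 0.04045 → ((0.4118+0.055)/1.055)^2.4 ≈ 0.14126
  B=162: 162/255≈0.6353 > 0.04045 → ((0.6353+0.055)/1.055)^2.4 ≈ 0.36131
  L1 = 0.2126×0.72306 + 0.7152×0.14126 + 0.0722×0.36131 ≈ 0.28084
Color 2 (17,229,97):
  R=17: 17/255≈0.0667 > 0.04045 → ((0.0667+0.055)/1.055)^2.4 ≈ 0.00561
  G=229: 229/255≈0.8980 > 0.04045 → ((0.8980+0.055)/1.055)^2.4 ≈ 0.78354
  B=97: 97/255≈0.3804 > 0.04045 → ((0.3804+0.055)/1.055)^2.4 ≈ 0.11954
  L2 = 0.2126×0.00561 + 0.7152×0.78354 + 0.0722×0.11954 ≈ 0.57021
Lighter = 0.57021, Darker = 0.28084
Ratio = (L_lighter + 0.05) / (L_darker + 0.05)
Ratio = (0.57021 + 0.05) / (0.28084 + 0.05) = 0.62021 / 0.33084 ≈ 1.8747
Ratio ≈ 1.87:1


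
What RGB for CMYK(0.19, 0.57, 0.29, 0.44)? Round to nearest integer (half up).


R = 255 × (1-C) × (1-K) = 255 × 0.81 × 0.56 = 115.668 → 116
G = 255 × (1-M) × (1-K) = 255 × 0.43 × 0.56 = 61.404 → 61
B = 255 × (1-Y) × (1-K) = 255 × 0.71 × 0.56 = 101.388 → 101
= RGB(116, 61, 101)


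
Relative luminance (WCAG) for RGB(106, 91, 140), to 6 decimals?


Linearize each channel (sRGB transfer function): c = v/255; c_lin = c/12.92 if c ≤ 0.04045, else ((c+0.055)/1.055)^2.4
  R: 106/255 ≈ 0.415686 > 0.04045 → ((0.415686+0.055)/1.055)^2.4 ≈ 0.144128
  G: 91/255 ≈ 0.356863 > 0.04045 → ((0.356863+0.055)/1.055)^2.4 ≈ 0.104616
  B: 140/255 ≈ 0.549020 > 0.04045 → ((0.549020+0.055)/1.055)^2.4 ≈ 0.262251
R_lin = 0.144128, G_lin = 0.104616, B_lin = 0.262251
L = 0.2126×R + 0.7152×G + 0.0722×B
L = 0.2126×0.144128 + 0.7152×0.104616 + 0.0722×0.262251
L ≈ 0.124398


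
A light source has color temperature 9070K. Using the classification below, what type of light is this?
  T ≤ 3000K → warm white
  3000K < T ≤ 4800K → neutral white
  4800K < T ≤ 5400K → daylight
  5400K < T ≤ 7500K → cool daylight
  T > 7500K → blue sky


Temperature: 9070K
9070K > 7500K → blue sky
Classification: blue sky


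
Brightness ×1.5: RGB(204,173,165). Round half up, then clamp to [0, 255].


Multiply each channel by 1.5, round half up, clamp to [0, 255]
R: 204×1.5 = 306 → clamp → 255
G: 173×1.5 = 259.5 → round → 260 → clamp → 255
B: 165×1.5 = 247.5 → round → 248
= RGB(255, 255, 248)


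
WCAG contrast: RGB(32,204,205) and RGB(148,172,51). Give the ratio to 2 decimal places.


Linearize each sRGB channel c=v/255: c/12.92 if c ≤ 0.04045 else ((c+0.055)/1.055)^2.4
L = 0.2126×R_lin + 0.7152×G_lin + 0.0722×B_lin
Color 1 (32,204,205):
  R=32: 32/255≈0.1255 > 0.04045 → ((0.1255+0.055)/1.055)^2.4 ≈ 0.01444
  G=204: 204/255≈0.8000 > 0.04045 → ((0.8000+0.055)/1.055)^2.4 ≈ 0.60383
  B=205: 205/255≈0.8039 > 0.04045 → ((0.8039+0.055)/1.055)^2.4 ≈ 0.61050
  L1 = 0.2126×0.01444 + 0.7152×0.60383 + 0.0722×0.61050 ≈ 0.47901
Color 2 (148,172,51):
  R=148: 148/255≈0.5804 > 0.04045 → ((0.5804+0.055)/1.055)^2.4 ≈ 0.29614
  G=172: 172/255≈0.6745 > 0.04045 → ((0.6745+0.055)/1.055)^2.4 ≈ 0.41254
  B=51: 51/255≈0.2000 > 0.04045 → ((0.2000+0.055)/1.055)^2.4 ≈ 0.03310
  L2 = 0.2126×0.29614 + 0.7152×0.41254 + 0.0722×0.03310 ≈ 0.36040
Lighter = 0.47901, Darker = 0.36040
Ratio = (L_lighter + 0.05) / (L_darker + 0.05)
Ratio = (0.47901 + 0.05) / (0.36040 + 0.05) = 0.52901 / 0.41040 ≈ 1.2890
Ratio ≈ 1.29:1


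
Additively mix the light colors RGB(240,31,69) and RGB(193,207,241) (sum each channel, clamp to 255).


Additive: each channel = min(255, C₁+C₂)
R: 240+193 = 433 → 255
G: 31+207 = 238 → 238
B: 69+241 = 310 → 255
= RGB(255, 238, 255)


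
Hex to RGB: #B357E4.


B3 → 179 (R)
57 → 87 (G)
E4 → 228 (B)
= RGB(179, 87, 228)


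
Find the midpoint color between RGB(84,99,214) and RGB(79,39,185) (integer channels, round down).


Midpoint: each channel = ⌊(C₁+C₂)/2⌋
R: ⌊(84+79)/2⌋ = 81
G: ⌊(99+39)/2⌋ = 69
B: ⌊(214+185)/2⌋ = 199
= RGB(81, 69, 199)


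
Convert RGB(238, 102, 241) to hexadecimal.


R = 238 → EE (hex)
G = 102 → 66 (hex)
B = 241 → F1 (hex)
Hex = #EE66F1


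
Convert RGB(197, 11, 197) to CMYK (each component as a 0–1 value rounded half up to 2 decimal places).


R'=197/255≈0.7725, G'=11/255≈0.0431, B'=197/255≈0.7725
K = 1 - max(R',G',B') = 1 - 197/255 = 58/255 = 0.22745… → 0.23
(1-R'-K)/(1-K) simplifies to (max-R)/max with max = 197:
C = (197-197)/197 = 0/197 = 0 → 0.00
M = (197-11)/197 = 186/197 = 0.94416… → 0.94
Y = (197-197)/197 = 0/197 = 0 → 0.00
= CMYK(0.00, 0.94, 0.00, 0.23)


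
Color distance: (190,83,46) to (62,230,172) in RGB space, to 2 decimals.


d = √[(R₁-R₂)² + (G₁-G₂)² + (B₁-B₂)²]
d = √[(190-62)² + (83-230)² + (46-172)²]
d = √[16384 + 21609 + 15876]
d = √53869
d ≈ 232.10


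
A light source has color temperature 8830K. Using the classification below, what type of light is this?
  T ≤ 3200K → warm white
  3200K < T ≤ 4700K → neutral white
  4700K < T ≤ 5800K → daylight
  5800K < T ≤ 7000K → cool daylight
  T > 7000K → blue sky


Temperature: 8830K
8830K > 7000K → blue sky
Classification: blue sky


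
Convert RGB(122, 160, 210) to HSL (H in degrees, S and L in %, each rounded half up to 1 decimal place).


Normalize: R'=122/255≈0.4784, G'=160/255≈0.6275, B'=210/255≈0.8235
Max=210/255, Min=122/255, Δ=Max-Min=88/255
L = (Max+Min)/2 = (210+122)/510 = 332/510 = 0.65098… → L = 65.1%
L > 0.5 → S = Δ/(2-Max-Min) = 88/(510-210-122) = 88/178 = 0.49438… → S = 49.4%
(the 1/255 factors cancel in S and H, so raw channel differences can be used)
Max is B' → H = 60 × ((R-G)/Δ + 4) = 60 × ((122-160)/88 + 4)
  -38/88 + 4 = -0.4318… + 4 = 3.5681…
  H = 60 × 3.5681… = 214.090…° → H = 214.1°
= HSL(214.1°, 49.4%, 65.1%)


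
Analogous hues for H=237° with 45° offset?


Base hue: 237°
Left analog: (237 - 45) mod 360 = 192°
Right analog: (237 + 45) mod 360 = 282°
Analogous hues = 192° and 282°


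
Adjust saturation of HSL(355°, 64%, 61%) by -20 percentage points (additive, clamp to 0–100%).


Original S = 64%
Adjustment = -20 percentage points
New S = 64 + (-20) = 44
Clamp to [0, 100] → 44
= HSL(355°, 44%, 61%)


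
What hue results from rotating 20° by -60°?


New hue = (H + rotation) mod 360
New hue = (20 -60) mod 360
= -40 mod 360
= 320°


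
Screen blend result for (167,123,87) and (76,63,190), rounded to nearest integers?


Screen: C = 255 - (255-A)×(255-B)/255, rounded to nearest integer
R: 255 - (255-167)×(255-76)/255 = 255 - 15752/255 ≈ 255 - 61.773 = 193.227 → 193
G: 255 - (255-123)×(255-63)/255 = 255 - 25344/255 ≈ 255 - 99.388 = 155.612 → 156
B: 255 - (255-87)×(255-190)/255 = 255 - 10920/255 ≈ 255 - 42.824 = 212.176 → 212
= RGB(193, 156, 212)


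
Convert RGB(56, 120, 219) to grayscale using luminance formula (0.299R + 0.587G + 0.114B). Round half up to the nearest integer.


Gray = 0.299×R + 0.587×G + 0.114×B
Gray = 0.299×56 + 0.587×120 + 0.114×219
Gray = 16.744 + 70.440 + 24.966
Gray = 112.150 → round half up → 112
Gray = 112


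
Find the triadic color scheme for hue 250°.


Triadic: equally spaced at 120° intervals
H1 = 250°
H2 = (250 + 120) mod 360 = 10°
H3 = (250 + 240) mod 360 = 130°
Triadic = 250°, 10°, 130°
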